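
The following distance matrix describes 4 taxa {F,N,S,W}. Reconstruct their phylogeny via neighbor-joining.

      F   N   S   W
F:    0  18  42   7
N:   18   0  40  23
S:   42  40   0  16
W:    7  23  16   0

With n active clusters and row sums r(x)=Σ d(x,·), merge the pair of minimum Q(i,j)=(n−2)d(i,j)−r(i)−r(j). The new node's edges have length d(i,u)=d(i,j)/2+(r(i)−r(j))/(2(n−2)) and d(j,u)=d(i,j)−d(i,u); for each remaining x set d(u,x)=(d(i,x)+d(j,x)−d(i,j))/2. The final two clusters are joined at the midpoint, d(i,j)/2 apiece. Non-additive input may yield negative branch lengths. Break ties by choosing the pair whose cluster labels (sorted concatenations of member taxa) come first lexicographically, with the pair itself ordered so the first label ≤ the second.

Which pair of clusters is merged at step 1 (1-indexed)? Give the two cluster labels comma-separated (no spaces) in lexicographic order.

iteration 1: select F,N (d=18, Q=-112); attach at lengths (11/2, 25/2); label the merged cluster FN
  updated: d(FN,S)=32, d(FN,W)=6
iteration 2: select FN,S (d=32, Q=-54); attach at lengths (11, 21); label the merged cluster FNS
  updated: d(FNS,W)=-5
iteration 3: select FNS,W (d=-5); attach at lengths (-5/2, -5/2); label the merged cluster FNSW
final tree: (((F:11/2,N:25/2):11,S:21):-5/2,W:-5/2)
total length: 45

F,N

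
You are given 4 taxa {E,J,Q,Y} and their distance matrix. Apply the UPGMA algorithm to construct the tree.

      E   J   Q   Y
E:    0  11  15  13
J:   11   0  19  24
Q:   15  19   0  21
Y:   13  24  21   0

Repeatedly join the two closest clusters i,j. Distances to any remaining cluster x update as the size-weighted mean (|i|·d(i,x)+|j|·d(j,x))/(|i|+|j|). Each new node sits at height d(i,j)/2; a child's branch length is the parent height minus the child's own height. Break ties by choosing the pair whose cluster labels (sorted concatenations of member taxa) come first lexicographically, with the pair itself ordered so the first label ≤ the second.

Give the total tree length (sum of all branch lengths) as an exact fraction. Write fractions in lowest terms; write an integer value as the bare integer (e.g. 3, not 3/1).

100/3

step 1: merge (E,J) at d=11; branch lengths E→11/2, J→11/2; new cluster EJ
  updated: d(EJ,Q)=17, d(EJ,Y)=37/2
step 2: merge (EJ,Q) at d=17; branch lengths EJ→3, Q→17/2; new cluster EJQ
  updated: d(EJQ,Y)=58/3
step 3: merge (EJQ,Y) at d=58/3; branch lengths EJQ→7/6, Y→29/3; new cluster EJQY
final tree: (((E:11/2,J:11/2):3,Q:17/2):7/6,Y:29/3)
total length: 100/3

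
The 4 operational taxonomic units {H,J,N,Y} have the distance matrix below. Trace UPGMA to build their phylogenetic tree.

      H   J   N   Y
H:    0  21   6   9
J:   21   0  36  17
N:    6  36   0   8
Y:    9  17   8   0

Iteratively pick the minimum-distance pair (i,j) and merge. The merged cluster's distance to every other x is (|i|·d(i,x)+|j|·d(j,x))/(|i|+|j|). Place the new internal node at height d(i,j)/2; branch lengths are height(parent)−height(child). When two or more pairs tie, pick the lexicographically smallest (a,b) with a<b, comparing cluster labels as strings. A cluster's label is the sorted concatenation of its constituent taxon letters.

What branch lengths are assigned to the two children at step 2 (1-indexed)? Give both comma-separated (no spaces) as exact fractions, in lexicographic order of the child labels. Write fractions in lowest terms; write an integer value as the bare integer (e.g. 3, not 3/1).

1. join H+N (d=6) ⇒ HN; edges |H|=3, |N|=3
  updated: d(HN,J)=57/2, d(HN,Y)=17/2
2. join HN+Y (d=17/2) ⇒ HNY; edges |HN|=5/4, |Y|=17/4
  updated: d(HNY,J)=74/3
3. join HNY+J (d=74/3) ⇒ HJNY; edges |HNY|=97/12, |J|=37/3
final tree: (((H:3,N:3):5/4,Y:17/4):97/12,J:37/3)
total length: 383/12

5/4,17/4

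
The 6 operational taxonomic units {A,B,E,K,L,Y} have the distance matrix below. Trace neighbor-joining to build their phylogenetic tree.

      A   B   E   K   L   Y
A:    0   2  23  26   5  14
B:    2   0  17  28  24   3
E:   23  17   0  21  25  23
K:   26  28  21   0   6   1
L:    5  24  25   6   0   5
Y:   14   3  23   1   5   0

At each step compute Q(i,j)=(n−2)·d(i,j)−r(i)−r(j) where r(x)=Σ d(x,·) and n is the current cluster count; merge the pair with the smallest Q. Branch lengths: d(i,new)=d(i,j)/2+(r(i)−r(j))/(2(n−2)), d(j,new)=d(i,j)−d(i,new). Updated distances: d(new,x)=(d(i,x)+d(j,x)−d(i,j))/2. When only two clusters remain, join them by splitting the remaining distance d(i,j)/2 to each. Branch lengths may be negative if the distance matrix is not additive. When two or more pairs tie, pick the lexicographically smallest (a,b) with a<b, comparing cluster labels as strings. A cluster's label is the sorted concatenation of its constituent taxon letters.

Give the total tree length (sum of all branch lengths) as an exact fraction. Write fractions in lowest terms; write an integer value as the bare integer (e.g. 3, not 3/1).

step 1: merge (A,B) at d=2, Q=-136; branch lengths A→1/2, B→3/2; new cluster AB
  updated: d(AB,E)=19, d(AB,K)=26, d(AB,L)=27/2, d(AB,Y)=15/2
step 2: merge (AB,E) at d=19, Q=-97; branch lengths AB→35/6, E→79/6; new cluster ABE
  updated: d(ABE,K)=14, d(ABE,L)=39/4, d(ABE,Y)=23/4
step 3: merge (ABE,L) at d=39/4, Q=-123/4; branch lengths ABE→113/16, L→43/16; new cluster ABEL
  updated: d(ABEL,K)=41/8, d(ABEL,Y)=1/2
step 4: merge (ABEL,K) at d=41/8, Q=-53/8; branch lengths ABEL→37/16, K→45/16; new cluster ABEKL
  updated: d(ABEKL,Y)=-29/16
step 5: merge (ABEKL,Y) at d=-29/16; branch lengths ABEKL→-29/32, Y→-29/32; new cluster ABEKLY
final tree: (((((A:1/2,B:3/2):35/6,E:79/6):113/16,L:43/16):37/16,K:45/16):-29/32,Y:-29/32)
total length: 545/16

545/16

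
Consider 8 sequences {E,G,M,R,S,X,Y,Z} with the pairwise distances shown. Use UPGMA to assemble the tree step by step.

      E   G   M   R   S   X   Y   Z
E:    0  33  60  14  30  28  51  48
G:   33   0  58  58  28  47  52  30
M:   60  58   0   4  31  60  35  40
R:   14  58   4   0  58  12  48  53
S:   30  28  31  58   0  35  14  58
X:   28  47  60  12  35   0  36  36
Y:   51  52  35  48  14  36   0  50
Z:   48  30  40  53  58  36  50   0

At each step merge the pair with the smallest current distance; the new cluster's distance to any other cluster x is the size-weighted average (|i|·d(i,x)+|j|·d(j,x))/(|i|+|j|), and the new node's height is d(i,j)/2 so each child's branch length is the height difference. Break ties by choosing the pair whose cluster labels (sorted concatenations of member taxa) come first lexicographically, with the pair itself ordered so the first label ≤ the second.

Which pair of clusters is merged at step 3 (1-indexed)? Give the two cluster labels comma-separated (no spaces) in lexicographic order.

step 1: merge (M,R) at d=4; branch lengths M→2, R→2; new cluster MR
  updated: d(E,MR)=37, d(G,MR)=58, d(MR,S)=89/2, d(MR,X)=36, d(MR,Y)=83/2, d(MR,Z)=93/2
step 2: merge (S,Y) at d=14; branch lengths S→7, Y→7; new cluster SY
  updated: d(E,SY)=81/2, d(G,SY)=40, d(MR,SY)=43, d(SY,X)=71/2, d(SY,Z)=54
step 3: merge (E,X) at d=28; branch lengths E→14, X→14; new cluster EX
  updated: d(EX,G)=40, d(EX,MR)=73/2, d(EX,SY)=38, d(EX,Z)=42
step 4: merge (G,Z) at d=30; branch lengths G→15, Z→15; new cluster GZ
  updated: d(EX,GZ)=41, d(GZ,MR)=209/4, d(GZ,SY)=47
step 5: merge (EX,MR) at d=73/2; branch lengths EX→17/4, MR→65/4; new cluster EMRX
  updated: d(EMRX,GZ)=373/8, d(EMRX,SY)=81/2
step 6: merge (EMRX,SY) at d=81/2; branch lengths EMRX→2, SY→53/4; new cluster EMRSXY
  updated: d(EMRSXY,GZ)=187/4
step 7: merge (EMRSXY,GZ) at d=187/4; branch lengths EMRSXY→25/8, GZ→67/8; new cluster EGMRSXYZ
final tree: ((((E:14,X:14):17/4,(M:2,R:2):65/4):2,(S:7,Y:7):53/4):25/8,(G:15,Z:15):67/8)
total length: 493/4

E,X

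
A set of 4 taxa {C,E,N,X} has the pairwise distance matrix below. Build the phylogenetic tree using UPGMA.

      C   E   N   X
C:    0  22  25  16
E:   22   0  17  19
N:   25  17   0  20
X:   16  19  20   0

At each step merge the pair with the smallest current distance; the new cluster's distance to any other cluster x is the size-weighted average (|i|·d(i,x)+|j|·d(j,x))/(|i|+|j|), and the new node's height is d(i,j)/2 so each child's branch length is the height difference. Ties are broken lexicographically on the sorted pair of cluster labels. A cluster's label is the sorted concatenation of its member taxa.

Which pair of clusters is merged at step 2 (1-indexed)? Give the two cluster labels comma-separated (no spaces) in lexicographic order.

step 1: merge (C,X) at d=16; branch lengths C→8, X→8; new cluster CX
  updated: d(CX,E)=41/2, d(CX,N)=45/2
step 2: merge (E,N) at d=17; branch lengths E→17/2, N→17/2; new cluster EN
  updated: d(CX,EN)=43/2
step 3: merge (CX,EN) at d=43/2; branch lengths CX→11/4, EN→9/4; new cluster CENX
final tree: ((C:8,X:8):11/4,(E:17/2,N:17/2):9/4)
total length: 38

E,N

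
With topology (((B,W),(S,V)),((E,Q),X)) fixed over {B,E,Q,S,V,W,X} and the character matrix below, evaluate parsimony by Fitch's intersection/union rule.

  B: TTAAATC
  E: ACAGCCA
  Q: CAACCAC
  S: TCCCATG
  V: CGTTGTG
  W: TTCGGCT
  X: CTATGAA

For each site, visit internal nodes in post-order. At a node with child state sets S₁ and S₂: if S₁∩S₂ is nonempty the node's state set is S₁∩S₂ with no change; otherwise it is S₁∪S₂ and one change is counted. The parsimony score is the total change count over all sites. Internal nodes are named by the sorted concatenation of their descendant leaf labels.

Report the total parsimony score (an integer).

25

site 0, node BW: B={T} ∩ W={T} → {T} (+0)
site 0, node SV: S={T} ∪ V={C} → {C,T} (+1)
site 0, node BSVW: BW={T} ∩ SV={C,T} → {T} (+0)
site 0, node EQ: E={A} ∪ Q={C} → {A,C} (+1)
site 0, node EQX: EQ={A,C} ∩ X={C} → {C} (+0)
site 0, node BEQSVWX: BSVW={T} ∪ EQX={C} → {C,T} (+1)
site 1, node BW: B={T} ∩ W={T} → {T} (+0)
site 1, node SV: S={C} ∪ V={G} → {C,G} (+1)
site 1, node BSVW: BW={T} ∪ SV={C,G} → {C,G,T} (+1)
site 1, node EQ: E={C} ∪ Q={A} → {A,C} (+1)
site 1, node EQX: EQ={A,C} ∪ X={T} → {A,C,T} (+1)
site 1, node BEQSVWX: BSVW={C,G,T} ∩ EQX={A,C,T} → {C,T} (+0)
site 2, node BW: B={A} ∪ W={C} → {A,C} (+1)
site 2, node SV: S={C} ∪ V={T} → {C,T} (+1)
site 2, node BSVW: BW={A,C} ∩ SV={C,T} → {C} (+0)
site 2, node EQ: E={A} ∩ Q={A} → {A} (+0)
site 2, node EQX: EQ={A} ∩ X={A} → {A} (+0)
site 2, node BEQSVWX: BSVW={C} ∪ EQX={A} → {A,C} (+1)
site 3, node BW: B={A} ∪ W={G} → {A,G} (+1)
site 3, node SV: S={C} ∪ V={T} → {C,T} (+1)
site 3, node BSVW: BW={A,G} ∪ SV={C,T} → {A,C,G,T} (+1)
site 3, node EQ: E={G} ∪ Q={C} → {C,G} (+1)
site 3, node EQX: EQ={C,G} ∪ X={T} → {C,G,T} (+1)
site 3, node BEQSVWX: BSVW={A,C,G,T} ∩ EQX={C,G,T} → {C,G,T} (+0)
site 4, node BW: B={A} ∪ W={G} → {A,G} (+1)
site 4, node SV: S={A} ∪ V={G} → {A,G} (+1)
site 4, node BSVW: BW={A,G} ∩ SV={A,G} → {A,G} (+0)
site 4, node EQ: E={C} ∩ Q={C} → {C} (+0)
site 4, node EQX: EQ={C} ∪ X={G} → {C,G} (+1)
site 4, node BEQSVWX: BSVW={A,G} ∩ EQX={C,G} → {G} (+0)
site 5, node BW: B={T} ∪ W={C} → {C,T} (+1)
site 5, node SV: S={T} ∩ V={T} → {T} (+0)
site 5, node BSVW: BW={C,T} ∩ SV={T} → {T} (+0)
site 5, node EQ: E={C} ∪ Q={A} → {A,C} (+1)
site 5, node EQX: EQ={A,C} ∩ X={A} → {A} (+0)
site 5, node BEQSVWX: BSVW={T} ∪ EQX={A} → {A,T} (+1)
site 6, node BW: B={C} ∪ W={T} → {C,T} (+1)
site 6, node SV: S={G} ∩ V={G} → {G} (+0)
site 6, node BSVW: BW={C,T} ∪ SV={G} → {C,G,T} (+1)
site 6, node EQ: E={A} ∪ Q={C} → {A,C} (+1)
site 6, node EQX: EQ={A,C} ∩ X={A} → {A} (+0)
site 6, node BEQSVWX: BSVW={C,G,T} ∪ EQX={A} → {A,C,G,T} (+1)
per-site changes: [3, 4, 3, 5, 3, 3, 4]; total = 25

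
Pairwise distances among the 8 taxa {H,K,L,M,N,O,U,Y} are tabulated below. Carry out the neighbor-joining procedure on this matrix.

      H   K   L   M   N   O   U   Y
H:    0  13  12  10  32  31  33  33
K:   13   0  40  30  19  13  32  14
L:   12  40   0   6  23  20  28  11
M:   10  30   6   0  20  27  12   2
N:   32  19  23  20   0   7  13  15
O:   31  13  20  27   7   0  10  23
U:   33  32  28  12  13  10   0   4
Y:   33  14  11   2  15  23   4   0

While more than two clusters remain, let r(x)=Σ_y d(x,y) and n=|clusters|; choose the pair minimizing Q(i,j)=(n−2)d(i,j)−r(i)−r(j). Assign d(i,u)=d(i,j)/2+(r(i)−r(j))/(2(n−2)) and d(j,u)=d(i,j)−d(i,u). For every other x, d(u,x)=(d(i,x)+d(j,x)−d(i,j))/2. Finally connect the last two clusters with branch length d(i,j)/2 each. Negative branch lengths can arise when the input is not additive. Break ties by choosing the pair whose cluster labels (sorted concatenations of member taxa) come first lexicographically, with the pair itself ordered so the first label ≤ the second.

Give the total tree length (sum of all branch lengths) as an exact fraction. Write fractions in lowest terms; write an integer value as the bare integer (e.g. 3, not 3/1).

1787/32

1. join H+K (d=13, Q=-247) ⇒ HK; edges |H|=27/4, |K|=25/4
  updated: d(HK,L)=39/2, d(HK,M)=27/2, d(HK,N)=19, d(HK,O)=31/2, d(HK,U)=26, d(HK,Y)=17
2. join N+O (d=7, Q=-329/2) ⇒ NO; edges |N|=59/20, |O|=81/20
  updated: d(HK,NO)=55/4, d(L,NO)=18, d(M,NO)=20, d(NO,U)=8, d(NO,Y)=31/2
3. join NO+U (d=8, Q=-485/4) ⇒ NOU; edges |NO|=117/32, |U|=139/32
  updated: d(HK,NOU)=127/8, d(L,NOU)=19, d(M,NOU)=12, d(NOU,Y)=23/4
4. join NOU+Y (d=23/4, Q=-569/8) ⇒ NOUY; edges |NOU|=91/16, |Y|=1/16
  updated: d(HK,NOUY)=217/16, d(L,NOUY)=97/8, d(M,NOUY)=33/8
5. join HK+NOUY (d=217/16, Q=-197/4) ⇒ HKNOUY; edges |HK|=351/32, |NOUY|=83/32
  updated: d(HKNOUY,L)=289/32, d(HKNOUY,M)=65/32
6. join HKNOUY+L (d=289/32, Q=-273/16) ⇒ HKLNOUY; edges |HKNOUY|=81/32, |L|=13/2
  updated: d(HKLNOUY,M)=-1/2
7. join HKLNOUY+M (d=-1/2) ⇒ HKLMNOUY; edges |HKLNOUY|=-1/4, |M|=-1/4
final tree: ((((H:27/4,K:25/4):351/32,(((N:59/20,O:81/20):117/32,U:139/32):91/16,Y:1/16):83/32):81/32,L:13/2):-1/4,M:-1/4)
total length: 1787/32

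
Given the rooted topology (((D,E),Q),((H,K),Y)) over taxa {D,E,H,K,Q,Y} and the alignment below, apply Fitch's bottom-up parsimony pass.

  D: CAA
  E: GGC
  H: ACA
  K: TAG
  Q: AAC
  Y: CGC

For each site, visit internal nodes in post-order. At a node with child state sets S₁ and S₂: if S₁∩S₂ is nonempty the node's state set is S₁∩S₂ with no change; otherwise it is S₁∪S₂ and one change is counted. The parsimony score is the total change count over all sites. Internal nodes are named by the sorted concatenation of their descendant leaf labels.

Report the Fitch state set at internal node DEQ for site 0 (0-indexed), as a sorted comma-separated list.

[col 0] DE: children D:{C}, E:{G} ∪→ {C,G}; cost 1
[col 0] DEQ: children DE:{C,G}, Q:{A} ∪→ {A,C,G}; cost 1
[col 0] HK: children H:{A}, K:{T} ∪→ {A,T}; cost 1
[col 0] HKY: children HK:{A,T}, Y:{C} ∪→ {A,C,T}; cost 1
[col 0] DEHKQY: children DEQ:{A,C,G}, HKY:{A,C,T} ∩→ {A,C}; cost 0
[col 1] DE: children D:{A}, E:{G} ∪→ {A,G}; cost 1
[col 1] DEQ: children DE:{A,G}, Q:{A} ∩→ {A}; cost 0
[col 1] HK: children H:{C}, K:{A} ∪→ {A,C}; cost 1
[col 1] HKY: children HK:{A,C}, Y:{G} ∪→ {A,C,G}; cost 1
[col 1] DEHKQY: children DEQ:{A}, HKY:{A,C,G} ∩→ {A}; cost 0
[col 2] DE: children D:{A}, E:{C} ∪→ {A,C}; cost 1
[col 2] DEQ: children DE:{A,C}, Q:{C} ∩→ {C}; cost 0
[col 2] HK: children H:{A}, K:{G} ∪→ {A,G}; cost 1
[col 2] HKY: children HK:{A,G}, Y:{C} ∪→ {A,C,G}; cost 1
[col 2] DEHKQY: children DEQ:{C}, HKY:{A,C,G} ∩→ {C}; cost 0
per-site changes: [4, 3, 3]; total = 10

A,C,G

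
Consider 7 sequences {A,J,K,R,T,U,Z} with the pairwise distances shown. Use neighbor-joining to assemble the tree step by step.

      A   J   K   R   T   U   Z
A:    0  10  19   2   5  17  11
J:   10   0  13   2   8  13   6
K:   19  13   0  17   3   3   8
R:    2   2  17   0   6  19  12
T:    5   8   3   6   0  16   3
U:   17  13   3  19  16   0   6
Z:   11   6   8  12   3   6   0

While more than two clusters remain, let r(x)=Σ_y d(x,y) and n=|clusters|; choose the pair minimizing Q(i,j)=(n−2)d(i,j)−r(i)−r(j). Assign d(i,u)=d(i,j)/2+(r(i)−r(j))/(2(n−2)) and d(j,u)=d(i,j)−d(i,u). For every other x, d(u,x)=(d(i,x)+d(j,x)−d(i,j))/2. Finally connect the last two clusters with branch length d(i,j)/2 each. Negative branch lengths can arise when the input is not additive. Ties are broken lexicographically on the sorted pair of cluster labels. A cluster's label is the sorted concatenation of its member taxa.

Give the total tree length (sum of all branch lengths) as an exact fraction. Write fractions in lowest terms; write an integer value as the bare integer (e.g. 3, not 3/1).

iteration 1: select K,U (d=3, Q=-122); attach at lengths (2/5, 13/5); label the merged cluster KU
  updated: d(A,KU)=33/2, d(J,KU)=23/2, d(KU,R)=33/2, d(KU,T)=8, d(KU,Z)=11/2
iteration 2: select A,R (d=2, Q=-75); attach at lengths (7/4, 1/4); label the merged cluster AR
  updated: d(AR,J)=5, d(AR,KU)=31/2, d(AR,T)=9/2, d(AR,Z)=21/2
iteration 3: select AR,J (d=5, Q=-51); attach at lengths (10/3, 5/3); label the merged cluster AJR
  updated: d(AJR,KU)=11, d(AJR,T)=15/4, d(AJR,Z)=23/4
iteration 4: select AJR,T (d=15/4, Q=-111/4); attach at lengths (53/16, 7/16); label the merged cluster AJRT
  updated: d(AJRT,KU)=61/8, d(AJRT,Z)=5/2
iteration 5: select AJRT,KU (d=61/8, Q=-125/8); attach at lengths (37/16, 85/16); label the merged cluster AJKRTU
  updated: d(AJKRTU,Z)=3/16
iteration 6: select AJKRTU,Z (d=3/16); attach at lengths (3/32, 3/32); label the merged cluster AJKRTUZ
final tree: (((((A:7/4,R:1/4):10/3,J:5/3):53/16,T:7/16):37/16,(K:2/5,U:13/5):85/16):3/32,Z:3/32)
total length: 345/16

345/16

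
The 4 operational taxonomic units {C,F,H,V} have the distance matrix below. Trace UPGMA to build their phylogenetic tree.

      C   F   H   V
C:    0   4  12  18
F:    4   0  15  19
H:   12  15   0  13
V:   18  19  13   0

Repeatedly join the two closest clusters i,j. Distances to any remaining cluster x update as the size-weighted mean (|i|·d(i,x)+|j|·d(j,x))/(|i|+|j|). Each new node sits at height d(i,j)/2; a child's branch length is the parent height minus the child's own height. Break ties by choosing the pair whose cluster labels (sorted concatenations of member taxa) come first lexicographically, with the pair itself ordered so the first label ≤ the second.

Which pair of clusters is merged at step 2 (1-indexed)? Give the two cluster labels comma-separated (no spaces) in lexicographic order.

step 1: merge (C,F) at d=4; branch lengths C→2, F→2; new cluster CF
  updated: d(CF,H)=27/2, d(CF,V)=37/2
step 2: merge (H,V) at d=13; branch lengths H→13/2, V→13/2; new cluster HV
  updated: d(CF,HV)=16
step 3: merge (CF,HV) at d=16; branch lengths CF→6, HV→3/2; new cluster CFHV
final tree: ((C:2,F:2):6,(H:13/2,V:13/2):3/2)
total length: 49/2

H,V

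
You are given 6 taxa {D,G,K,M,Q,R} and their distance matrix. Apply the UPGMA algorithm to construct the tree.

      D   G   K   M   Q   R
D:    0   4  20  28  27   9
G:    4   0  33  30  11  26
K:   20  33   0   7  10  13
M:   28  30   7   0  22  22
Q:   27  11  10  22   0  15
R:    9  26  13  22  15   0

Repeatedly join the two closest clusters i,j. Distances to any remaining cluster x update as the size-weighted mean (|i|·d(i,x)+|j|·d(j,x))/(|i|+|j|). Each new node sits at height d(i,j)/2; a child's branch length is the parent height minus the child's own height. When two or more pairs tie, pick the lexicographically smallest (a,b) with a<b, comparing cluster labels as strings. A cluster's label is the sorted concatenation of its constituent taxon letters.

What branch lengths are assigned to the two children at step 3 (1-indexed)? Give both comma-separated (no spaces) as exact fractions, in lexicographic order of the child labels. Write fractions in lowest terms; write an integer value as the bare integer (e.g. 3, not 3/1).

step 1: merge (D,G) at d=4; branch lengths D→2, G→2; new cluster DG
  updated: d(DG,K)=53/2, d(DG,M)=29, d(DG,Q)=19, d(DG,R)=35/2
step 2: merge (K,M) at d=7; branch lengths K→7/2, M→7/2; new cluster KM
  updated: d(DG,KM)=111/4, d(KM,Q)=16, d(KM,R)=35/2
step 3: merge (Q,R) at d=15; branch lengths Q→15/2, R→15/2; new cluster QR
  updated: d(DG,QR)=73/4, d(KM,QR)=67/4
step 4: merge (KM,QR) at d=67/4; branch lengths KM→39/8, QR→7/8; new cluster KMQR
  updated: d(DG,KMQR)=23
step 5: merge (DG,KMQR) at d=23; branch lengths DG→19/2, KMQR→25/8; new cluster DGKMQR
final tree: ((D:2,G:2):19/2,((K:7/2,M:7/2):39/8,(Q:15/2,R:15/2):7/8):25/8)
total length: 355/8

15/2,15/2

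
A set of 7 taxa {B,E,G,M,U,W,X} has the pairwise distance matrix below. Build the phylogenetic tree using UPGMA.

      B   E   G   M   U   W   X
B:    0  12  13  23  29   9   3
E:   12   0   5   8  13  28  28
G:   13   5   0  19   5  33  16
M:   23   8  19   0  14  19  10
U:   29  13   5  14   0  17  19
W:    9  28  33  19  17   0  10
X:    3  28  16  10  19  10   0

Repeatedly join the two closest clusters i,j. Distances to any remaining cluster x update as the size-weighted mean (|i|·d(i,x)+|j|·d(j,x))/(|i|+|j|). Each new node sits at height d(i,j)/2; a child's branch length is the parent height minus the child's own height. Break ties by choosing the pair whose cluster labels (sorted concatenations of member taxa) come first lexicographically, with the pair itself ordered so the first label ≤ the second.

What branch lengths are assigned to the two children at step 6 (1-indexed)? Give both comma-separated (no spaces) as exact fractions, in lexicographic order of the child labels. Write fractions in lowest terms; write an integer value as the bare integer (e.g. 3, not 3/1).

133/24,83/24

iteration 1: select B,X (d=3); attach at lengths (3/2, 3/2); label the merged cluster BX
  updated: d(BX,E)=20, d(BX,G)=29/2, d(BX,M)=33/2, d(BX,U)=24, d(BX,W)=19/2
iteration 2: select E,G (d=5); attach at lengths (5/2, 5/2); label the merged cluster EG
  updated: d(BX,EG)=69/4, d(EG,M)=27/2, d(EG,U)=9, d(EG,W)=61/2
iteration 3: select EG,U (d=9); attach at lengths (2, 9/2); label the merged cluster EGU
  updated: d(BX,EGU)=39/2, d(EGU,M)=41/3, d(EGU,W)=26
iteration 4: select BX,W (d=19/2); attach at lengths (13/4, 19/4); label the merged cluster BWX
  updated: d(BWX,EGU)=65/3, d(BWX,M)=52/3
iteration 5: select EGU,M (d=41/3); attach at lengths (7/3, 41/6); label the merged cluster EGMU
  updated: d(BWX,EGMU)=247/12
iteration 6: select BWX,EGMU (d=247/12); attach at lengths (133/24, 83/24); label the merged cluster BEGMUWX
final tree: (((B:3/2,X:3/2):13/4,W:19/4):133/24,(((E:5/2,G:5/2):2,U:9/2):7/3,M:41/6):83/24)
total length: 122/3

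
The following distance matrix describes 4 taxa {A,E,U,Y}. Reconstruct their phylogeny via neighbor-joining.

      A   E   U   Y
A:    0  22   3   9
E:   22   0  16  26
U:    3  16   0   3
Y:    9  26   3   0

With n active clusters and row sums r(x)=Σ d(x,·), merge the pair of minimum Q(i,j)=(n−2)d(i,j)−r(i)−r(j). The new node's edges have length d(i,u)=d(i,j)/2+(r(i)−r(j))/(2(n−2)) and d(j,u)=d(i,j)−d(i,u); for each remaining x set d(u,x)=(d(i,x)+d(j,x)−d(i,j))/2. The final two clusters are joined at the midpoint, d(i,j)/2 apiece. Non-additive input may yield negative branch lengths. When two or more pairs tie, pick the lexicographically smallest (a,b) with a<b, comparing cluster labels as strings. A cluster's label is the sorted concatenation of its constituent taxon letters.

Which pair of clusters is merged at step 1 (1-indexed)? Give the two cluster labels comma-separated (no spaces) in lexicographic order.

A,E

iteration 1: select A,E (d=22, Q=-54); attach at lengths (7/2, 37/2); label the merged cluster AE
  updated: d(AE,U)=-3/2, d(AE,Y)=13/2
iteration 2: select AE,U (d=-3/2, Q=-8); attach at lengths (1, -5/2); label the merged cluster AEU
  updated: d(AEU,Y)=11/2
iteration 3: select AEU,Y (d=11/2); attach at lengths (11/4, 11/4); label the merged cluster AEUY
final tree: (((A:7/2,E:37/2):1,U:-5/2):11/4,Y:11/4)
total length: 26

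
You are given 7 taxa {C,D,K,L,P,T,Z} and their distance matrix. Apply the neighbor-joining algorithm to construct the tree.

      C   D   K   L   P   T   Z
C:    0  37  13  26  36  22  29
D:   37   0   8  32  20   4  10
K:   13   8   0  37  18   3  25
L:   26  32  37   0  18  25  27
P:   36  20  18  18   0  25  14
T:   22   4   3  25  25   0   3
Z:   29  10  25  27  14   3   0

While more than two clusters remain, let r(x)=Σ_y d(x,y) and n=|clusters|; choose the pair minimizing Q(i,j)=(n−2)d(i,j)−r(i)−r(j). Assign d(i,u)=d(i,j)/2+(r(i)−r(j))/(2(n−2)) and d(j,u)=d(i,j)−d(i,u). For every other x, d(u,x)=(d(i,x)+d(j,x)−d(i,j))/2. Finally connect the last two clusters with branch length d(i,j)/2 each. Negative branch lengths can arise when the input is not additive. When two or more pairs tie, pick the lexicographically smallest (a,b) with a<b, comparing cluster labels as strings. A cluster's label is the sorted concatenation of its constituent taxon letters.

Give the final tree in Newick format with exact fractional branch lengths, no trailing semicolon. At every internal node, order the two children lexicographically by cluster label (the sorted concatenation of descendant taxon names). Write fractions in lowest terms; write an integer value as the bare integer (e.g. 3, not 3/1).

step 1: merge (L,P) at d=18, Q=-206; branch lengths L→62/5, P→28/5; new cluster LP
  updated: d(C,LP)=22, d(D,LP)=17, d(K,LP)=37/2, d(LP,T)=16, d(LP,Z)=23/2
step 2: merge (C,K) at d=13, Q=-277/2; branch lengths C→215/16, K→-7/16; new cluster CK
  updated: d(CK,D)=16, d(CK,LP)=55/4, d(CK,T)=6, d(CK,Z)=41/2
step 3: merge (CK,LP) at d=55/4, Q=-293/4; branch lengths CK→157/24, LP→173/24; new cluster CKLP
  updated: d(CKLP,D)=77/8, d(CKLP,T)=33/8, d(CKLP,Z)=73/8
step 4: merge (CKLP,D) at d=77/8, Q=-109/4; branch lengths CKLP→37/8, D→5; new cluster CDKLP
  updated: d(CDKLP,T)=-3/4, d(CDKLP,Z)=19/4
step 5: merge (CDKLP,T) at d=-3/4, Q=-7; branch lengths CDKLP→1/2, T→-5/4; new cluster CDKLPT
  updated: d(CDKLPT,Z)=17/4
step 6: merge (CDKLPT,Z) at d=17/4; branch lengths CDKLPT→17/8, Z→17/8; new cluster CDKLPTZ
final tree: (((((C:215/16,K:-7/16):157/24,(L:62/5,P:28/5):173/24):37/8,D:5):1/2,T:-5/4):17/8,Z:17/8)
total length: 463/8

(((((C:215/16,K:-7/16):157/24,(L:62/5,P:28/5):173/24):37/8,D:5):1/2,T:-5/4):17/8,Z:17/8)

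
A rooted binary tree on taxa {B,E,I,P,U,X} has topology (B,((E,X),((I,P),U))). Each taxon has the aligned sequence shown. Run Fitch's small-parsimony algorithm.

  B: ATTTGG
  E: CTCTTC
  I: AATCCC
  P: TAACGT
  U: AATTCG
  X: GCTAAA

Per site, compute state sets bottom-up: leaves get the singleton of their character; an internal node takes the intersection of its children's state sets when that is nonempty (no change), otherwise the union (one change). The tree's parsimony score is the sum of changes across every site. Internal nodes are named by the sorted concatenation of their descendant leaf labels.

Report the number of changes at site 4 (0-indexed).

4

EX@0: {C} ∪ {G} = {C,G} (union, +1)
IP@0: {A} ∪ {T} = {A,T} (union, +1)
IPU@0: {A,T} ∩ {A} = {A} (intersection, +0)
EIPUX@0: {C,G} ∪ {A} = {A,C,G} (union, +1)
BEIPUX@0: {A} ∩ {A,C,G} = {A} (intersection, +0)
EX@1: {T} ∪ {C} = {C,T} (union, +1)
IP@1: {A} ∩ {A} = {A} (intersection, +0)
IPU@1: {A} ∩ {A} = {A} (intersection, +0)
EIPUX@1: {C,T} ∪ {A} = {A,C,T} (union, +1)
BEIPUX@1: {T} ∩ {A,C,T} = {T} (intersection, +0)
EX@2: {C} ∪ {T} = {C,T} (union, +1)
IP@2: {T} ∪ {A} = {A,T} (union, +1)
IPU@2: {A,T} ∩ {T} = {T} (intersection, +0)
EIPUX@2: {C,T} ∩ {T} = {T} (intersection, +0)
BEIPUX@2: {T} ∩ {T} = {T} (intersection, +0)
EX@3: {T} ∪ {A} = {A,T} (union, +1)
IP@3: {C} ∩ {C} = {C} (intersection, +0)
IPU@3: {C} ∪ {T} = {C,T} (union, +1)
EIPUX@3: {A,T} ∩ {C,T} = {T} (intersection, +0)
BEIPUX@3: {T} ∩ {T} = {T} (intersection, +0)
EX@4: {T} ∪ {A} = {A,T} (union, +1)
IP@4: {C} ∪ {G} = {C,G} (union, +1)
IPU@4: {C,G} ∩ {C} = {C} (intersection, +0)
EIPUX@4: {A,T} ∪ {C} = {A,C,T} (union, +1)
BEIPUX@4: {G} ∪ {A,C,T} = {A,C,G,T} (union, +1)
EX@5: {C} ∪ {A} = {A,C} (union, +1)
IP@5: {C} ∪ {T} = {C,T} (union, +1)
IPU@5: {C,T} ∪ {G} = {C,G,T} (union, +1)
EIPUX@5: {A,C} ∩ {C,G,T} = {C} (intersection, +0)
BEIPUX@5: {G} ∪ {C} = {C,G} (union, +1)
per-site changes: [3, 2, 2, 2, 4, 4]; total = 17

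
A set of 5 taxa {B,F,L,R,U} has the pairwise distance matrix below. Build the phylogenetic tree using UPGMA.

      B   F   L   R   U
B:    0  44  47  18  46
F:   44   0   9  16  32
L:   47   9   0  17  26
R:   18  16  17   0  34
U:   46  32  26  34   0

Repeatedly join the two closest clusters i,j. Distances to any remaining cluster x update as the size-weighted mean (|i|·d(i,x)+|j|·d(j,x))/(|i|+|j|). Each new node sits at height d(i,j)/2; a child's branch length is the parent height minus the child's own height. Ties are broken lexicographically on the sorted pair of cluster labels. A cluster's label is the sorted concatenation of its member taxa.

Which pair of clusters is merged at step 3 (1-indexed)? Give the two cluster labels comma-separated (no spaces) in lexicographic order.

FLR,U

1. join F+L (d=9) ⇒ FL; edges |F|=9/2, |L|=9/2
  updated: d(B,FL)=91/2, d(FL,R)=33/2, d(FL,U)=29
2. join FL+R (d=33/2) ⇒ FLR; edges |FL|=15/4, |R|=33/4
  updated: d(B,FLR)=109/3, d(FLR,U)=92/3
3. join FLR+U (d=92/3) ⇒ FLRU; edges |FLR|=85/12, |U|=46/3
  updated: d(B,FLRU)=155/4
4. join B+FLRU (d=155/4) ⇒ BFLRU; edges |B|=155/8, |FLRU|=97/24
final tree: (B:155/8,(((F:9/2,L:9/2):15/4,R:33/4):85/12,U:46/3):97/24)
total length: 401/6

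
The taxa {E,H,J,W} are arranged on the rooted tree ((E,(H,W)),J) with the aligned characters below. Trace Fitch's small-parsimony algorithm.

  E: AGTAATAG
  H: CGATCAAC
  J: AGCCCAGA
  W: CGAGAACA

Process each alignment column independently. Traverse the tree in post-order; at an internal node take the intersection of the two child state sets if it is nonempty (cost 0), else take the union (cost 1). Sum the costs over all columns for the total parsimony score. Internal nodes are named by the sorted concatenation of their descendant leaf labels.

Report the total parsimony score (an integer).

13

site 0, node HW: H={C} ∩ W={C} → {C} (+0)
site 0, node EHW: E={A} ∪ HW={C} → {A,C} (+1)
site 0, node EHJW: EHW={A,C} ∩ J={A} → {A} (+0)
site 1, node HW: H={G} ∩ W={G} → {G} (+0)
site 1, node EHW: E={G} ∩ HW={G} → {G} (+0)
site 1, node EHJW: EHW={G} ∩ J={G} → {G} (+0)
site 2, node HW: H={A} ∩ W={A} → {A} (+0)
site 2, node EHW: E={T} ∪ HW={A} → {A,T} (+1)
site 2, node EHJW: EHW={A,T} ∪ J={C} → {A,C,T} (+1)
site 3, node HW: H={T} ∪ W={G} → {G,T} (+1)
site 3, node EHW: E={A} ∪ HW={G,T} → {A,G,T} (+1)
site 3, node EHJW: EHW={A,G,T} ∪ J={C} → {A,C,G,T} (+1)
site 4, node HW: H={C} ∪ W={A} → {A,C} (+1)
site 4, node EHW: E={A} ∩ HW={A,C} → {A} (+0)
site 4, node EHJW: EHW={A} ∪ J={C} → {A,C} (+1)
site 5, node HW: H={A} ∩ W={A} → {A} (+0)
site 5, node EHW: E={T} ∪ HW={A} → {A,T} (+1)
site 5, node EHJW: EHW={A,T} ∩ J={A} → {A} (+0)
site 6, node HW: H={A} ∪ W={C} → {A,C} (+1)
site 6, node EHW: E={A} ∩ HW={A,C} → {A} (+0)
site 6, node EHJW: EHW={A} ∪ J={G} → {A,G} (+1)
site 7, node HW: H={C} ∪ W={A} → {A,C} (+1)
site 7, node EHW: E={G} ∪ HW={A,C} → {A,C,G} (+1)
site 7, node EHJW: EHW={A,C,G} ∩ J={A} → {A} (+0)
per-site changes: [1, 0, 2, 3, 2, 1, 2, 2]; total = 13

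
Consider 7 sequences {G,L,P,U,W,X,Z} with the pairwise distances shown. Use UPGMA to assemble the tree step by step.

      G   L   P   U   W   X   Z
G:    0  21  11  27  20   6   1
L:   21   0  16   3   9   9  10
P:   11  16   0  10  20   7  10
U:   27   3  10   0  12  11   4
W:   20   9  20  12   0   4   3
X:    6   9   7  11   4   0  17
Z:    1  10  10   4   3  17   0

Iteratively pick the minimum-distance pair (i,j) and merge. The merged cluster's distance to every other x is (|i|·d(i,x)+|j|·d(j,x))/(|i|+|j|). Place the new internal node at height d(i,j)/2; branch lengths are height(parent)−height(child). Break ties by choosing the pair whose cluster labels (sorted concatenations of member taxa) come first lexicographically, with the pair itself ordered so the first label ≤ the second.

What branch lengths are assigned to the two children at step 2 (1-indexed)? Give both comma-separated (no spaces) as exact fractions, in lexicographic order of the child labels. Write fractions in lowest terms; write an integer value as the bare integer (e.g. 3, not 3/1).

iteration 1: select G,Z (d=1); attach at lengths (1/2, 1/2); label the merged cluster GZ
  updated: d(GZ,L)=31/2, d(GZ,P)=21/2, d(GZ,U)=31/2, d(GZ,W)=23/2, d(GZ,X)=23/2
iteration 2: select L,U (d=3); attach at lengths (3/2, 3/2); label the merged cluster LU
  updated: d(GZ,LU)=31/2, d(LU,P)=13, d(LU,W)=21/2, d(LU,X)=10
iteration 3: select W,X (d=4); attach at lengths (2, 2); label the merged cluster WX
  updated: d(GZ,WX)=23/2, d(LU,WX)=41/4, d(P,WX)=27/2
iteration 4: select LU,WX (d=41/4); attach at lengths (29/8, 25/8); label the merged cluster LUWX
  updated: d(GZ,LUWX)=27/2, d(LUWX,P)=53/4
iteration 5: select GZ,P (d=21/2); attach at lengths (19/4, 21/4); label the merged cluster GPZ
  updated: d(GPZ,LUWX)=161/12
iteration 6: select GPZ,LUWX (d=161/12); attach at lengths (35/24, 19/12); label the merged cluster GLPUWXZ
final tree: (((G:1/2,Z:1/2):19/4,P:21/4):35/24,((L:3/2,U:3/2):29/8,(W:2,X:2):25/8):19/12)
total length: 667/24

3/2,3/2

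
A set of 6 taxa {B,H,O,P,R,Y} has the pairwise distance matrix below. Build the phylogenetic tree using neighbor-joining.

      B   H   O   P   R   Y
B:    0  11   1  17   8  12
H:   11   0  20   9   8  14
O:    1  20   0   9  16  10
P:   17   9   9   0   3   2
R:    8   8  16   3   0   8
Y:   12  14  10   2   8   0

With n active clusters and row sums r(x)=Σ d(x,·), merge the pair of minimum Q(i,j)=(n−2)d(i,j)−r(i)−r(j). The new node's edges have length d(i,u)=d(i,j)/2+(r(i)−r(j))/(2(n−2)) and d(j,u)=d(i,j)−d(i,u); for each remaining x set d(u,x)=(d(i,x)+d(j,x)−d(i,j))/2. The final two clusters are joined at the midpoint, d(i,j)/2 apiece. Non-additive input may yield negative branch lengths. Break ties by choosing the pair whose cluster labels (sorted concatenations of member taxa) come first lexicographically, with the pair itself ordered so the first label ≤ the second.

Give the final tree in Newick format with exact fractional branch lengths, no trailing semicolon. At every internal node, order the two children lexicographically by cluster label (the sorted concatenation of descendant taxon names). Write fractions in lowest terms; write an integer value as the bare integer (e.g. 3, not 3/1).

1. join B+O (d=1, Q=-101) ⇒ BO; edges |B|=-3/8, |O|=11/8
  updated: d(BO,H)=15, d(BO,P)=25/2, d(BO,R)=23/2, d(BO,Y)=21/2
2. join P+Y (d=2, Q=-55) ⇒ PY; edges |P|=-1/3, |Y|=7/3
  updated: d(BO,PY)=21/2, d(H,PY)=21/2, d(PY,R)=9/2
3. join BO+PY (d=21/2, Q=-83/2) ⇒ BOPY; edges |BO|=65/8, |PY|=19/8
  updated: d(BOPY,H)=15/2, d(BOPY,R)=11/4
4. join BOPY+H (d=15/2, Q=-73/4) ⇒ BHOPY; edges |BOPY|=9/8, |H|=51/8
  updated: d(BHOPY,R)=13/8
5. join BHOPY+R (d=13/8) ⇒ BHOPRY; edges |BHOPY|=13/16, |R|=13/16
final tree: ((((B:-3/8,O:11/8):65/8,(P:-1/3,Y:7/3):19/8):9/8,H:51/8):13/16,R:13/16)
total length: 181/8

((((B:-3/8,O:11/8):65/8,(P:-1/3,Y:7/3):19/8):9/8,H:51/8):13/16,R:13/16)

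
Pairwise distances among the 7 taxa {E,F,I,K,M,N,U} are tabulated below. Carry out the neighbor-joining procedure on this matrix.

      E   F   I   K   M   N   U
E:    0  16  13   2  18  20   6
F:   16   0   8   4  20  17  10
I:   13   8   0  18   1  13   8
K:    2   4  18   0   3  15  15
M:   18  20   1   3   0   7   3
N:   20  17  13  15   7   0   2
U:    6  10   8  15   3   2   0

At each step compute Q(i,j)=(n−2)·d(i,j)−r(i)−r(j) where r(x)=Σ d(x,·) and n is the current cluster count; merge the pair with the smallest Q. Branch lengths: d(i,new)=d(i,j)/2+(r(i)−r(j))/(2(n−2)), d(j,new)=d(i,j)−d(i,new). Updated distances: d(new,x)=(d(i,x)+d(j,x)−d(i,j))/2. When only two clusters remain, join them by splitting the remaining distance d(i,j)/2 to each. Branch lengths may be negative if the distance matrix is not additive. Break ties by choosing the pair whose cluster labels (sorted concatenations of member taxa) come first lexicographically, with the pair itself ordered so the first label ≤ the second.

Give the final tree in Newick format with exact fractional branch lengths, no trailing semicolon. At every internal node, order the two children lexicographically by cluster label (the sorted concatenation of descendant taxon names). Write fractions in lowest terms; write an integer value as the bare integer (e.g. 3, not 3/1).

iteration 1: select E,K (d=2, Q=-122); attach at lengths (14/5, -4/5); label the merged cluster EK
  updated: d(EK,F)=9, d(EK,I)=29/2, d(EK,M)=19/2, d(EK,N)=33/2, d(EK,U)=19/2
iteration 2: select EK,F (d=9, Q=-87); attach at lengths (31/8, 41/8); label the merged cluster EFK
  updated: d(EFK,I)=27/4, d(EFK,M)=41/4, d(EFK,N)=49/4, d(EFK,U)=21/4
iteration 3: select I,M (d=1, Q=-47); attach at lengths (7/4, -3/4); label the merged cluster IM
  updated: d(EFK,IM)=8, d(IM,N)=19/2, d(IM,U)=5
iteration 4: select EFK,IM (d=8, Q=-32); attach at lengths (19/4, 13/4); label the merged cluster EFIKM
  updated: d(EFIKM,N)=55/8, d(EFIKM,U)=9/8
iteration 5: select EFIKM,N (d=55/8, Q=-10); attach at lengths (3, 31/8); label the merged cluster EFIKMN
  updated: d(EFIKMN,U)=-15/8
iteration 6: select EFIKMN,U (d=-15/8); attach at lengths (-15/16, -15/16); label the merged cluster EFIKMNU
final tree: (((((E:14/5,K:-4/5):31/8,F:41/8):19/4,(I:7/4,M:-3/4):13/4):3,N:31/8):-15/16,U:-15/16)
total length: 25

(((((E:14/5,K:-4/5):31/8,F:41/8):19/4,(I:7/4,M:-3/4):13/4):3,N:31/8):-15/16,U:-15/16)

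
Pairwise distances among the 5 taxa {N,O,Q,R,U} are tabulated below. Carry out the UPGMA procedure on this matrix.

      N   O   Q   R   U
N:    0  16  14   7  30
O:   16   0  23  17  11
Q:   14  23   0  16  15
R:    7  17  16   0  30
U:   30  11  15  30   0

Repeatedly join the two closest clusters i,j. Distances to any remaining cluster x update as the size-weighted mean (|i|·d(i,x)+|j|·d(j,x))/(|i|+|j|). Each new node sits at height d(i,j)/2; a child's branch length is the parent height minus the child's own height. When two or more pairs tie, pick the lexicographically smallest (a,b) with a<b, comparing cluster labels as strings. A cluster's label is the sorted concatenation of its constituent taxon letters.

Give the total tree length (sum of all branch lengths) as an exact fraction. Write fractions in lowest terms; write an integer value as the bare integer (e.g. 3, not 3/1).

115/3

iteration 1: select N,R (d=7); attach at lengths (7/2, 7/2); label the merged cluster NR
  updated: d(NR,O)=33/2, d(NR,Q)=15, d(NR,U)=30
iteration 2: select O,U (d=11); attach at lengths (11/2, 11/2); label the merged cluster OU
  updated: d(NR,OU)=93/4, d(OU,Q)=19
iteration 3: select NR,Q (d=15); attach at lengths (4, 15/2); label the merged cluster NQR
  updated: d(NQR,OU)=131/6
iteration 4: select NQR,OU (d=131/6); attach at lengths (41/12, 65/12); label the merged cluster NOQRU
final tree: (((N:7/2,R:7/2):4,Q:15/2):41/12,(O:11/2,U:11/2):65/12)
total length: 115/3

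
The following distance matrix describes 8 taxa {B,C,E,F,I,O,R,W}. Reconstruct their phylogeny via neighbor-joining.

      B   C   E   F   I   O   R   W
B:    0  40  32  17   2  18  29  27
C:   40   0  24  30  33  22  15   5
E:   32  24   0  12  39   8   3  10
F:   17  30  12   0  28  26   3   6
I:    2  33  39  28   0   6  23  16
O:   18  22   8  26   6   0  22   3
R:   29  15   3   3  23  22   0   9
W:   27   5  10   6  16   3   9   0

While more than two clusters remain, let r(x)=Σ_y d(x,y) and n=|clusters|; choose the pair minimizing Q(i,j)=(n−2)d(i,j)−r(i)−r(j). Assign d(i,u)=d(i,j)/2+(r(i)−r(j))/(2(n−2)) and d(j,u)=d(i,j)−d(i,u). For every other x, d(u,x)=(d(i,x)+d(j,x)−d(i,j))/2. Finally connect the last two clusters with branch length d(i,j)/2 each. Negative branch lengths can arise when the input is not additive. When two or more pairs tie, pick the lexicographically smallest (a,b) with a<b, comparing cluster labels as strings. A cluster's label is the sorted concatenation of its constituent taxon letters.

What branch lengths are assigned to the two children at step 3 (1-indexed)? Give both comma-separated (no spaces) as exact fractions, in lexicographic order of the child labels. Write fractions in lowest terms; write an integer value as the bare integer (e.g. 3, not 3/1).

step 1: merge (B,I) at d=2, Q=-300; branch lengths B→5/2, I→-1/2; new cluster BI
  updated: d(BI,C)=71/2, d(BI,E)=69/2, d(BI,F)=43/2, d(BI,O)=11, d(BI,R)=25, d(BI,W)=41/2
step 2: merge (BI,O) at d=11, Q=-185; branch lengths BI→111/10, O→-1/10; new cluster BIO
  updated: d(BIO,C)=93/4, d(BIO,E)=63/4, d(BIO,F)=73/4, d(BIO,R)=18, d(BIO,W)=25/4
step 3: merge (C,W) at d=5, Q=-227/2; branch lengths C→81/8, W→-41/8; new cluster CW
  updated: d(BIO,CW)=49/4, d(CW,E)=29/2, d(CW,F)=31/2, d(CW,R)=19/2
step 4: merge (BIO,CW) at d=49/4, Q=-317/4; branch lengths BIO→197/24, CW→97/24; new cluster BCIOW
  updated: d(BCIOW,E)=9, d(BCIOW,F)=43/4, d(BCIOW,R)=61/8
step 5: merge (BCIOW,E) at d=9, Q=-267/8; branch lengths BCIOW→171/32, E→117/32; new cluster BCEIOW
  updated: d(BCEIOW,F)=55/8, d(BCEIOW,R)=13/16
step 6: merge (BCEIOW,F) at d=55/8, Q=-171/16; branch lengths BCEIOW→75/32, F→145/32; new cluster BCEFIOW
  updated: d(BCEFIOW,R)=-49/32
step 7: merge (BCEFIOW,R) at d=-49/32; branch lengths BCEFIOW→-49/64, R→-49/64; new cluster BCEFIORW
final tree: ((((((B:5/2,I:-1/2):111/10,O:-1/10):197/24,(C:81/8,W:-41/8):97/24):171/32,E:117/32):75/32,F:145/32):-49/64,R:-49/64)
total length: 1427/32

81/8,-41/8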